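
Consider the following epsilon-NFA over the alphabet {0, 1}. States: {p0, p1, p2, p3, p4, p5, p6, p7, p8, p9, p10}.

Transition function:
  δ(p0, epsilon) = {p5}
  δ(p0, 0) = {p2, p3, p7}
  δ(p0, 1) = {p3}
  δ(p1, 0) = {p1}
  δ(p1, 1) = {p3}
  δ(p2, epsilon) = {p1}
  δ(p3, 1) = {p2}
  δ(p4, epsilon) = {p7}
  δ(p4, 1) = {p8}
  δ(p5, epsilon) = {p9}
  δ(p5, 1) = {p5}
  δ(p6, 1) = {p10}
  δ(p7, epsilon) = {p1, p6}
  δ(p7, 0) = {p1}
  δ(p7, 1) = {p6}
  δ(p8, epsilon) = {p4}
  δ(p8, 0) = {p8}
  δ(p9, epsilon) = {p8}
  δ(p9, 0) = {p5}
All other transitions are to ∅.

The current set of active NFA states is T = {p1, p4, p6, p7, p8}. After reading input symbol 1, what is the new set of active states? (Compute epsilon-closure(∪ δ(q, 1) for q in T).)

{p1, p3, p4, p6, p7, p8, p10}

p1 on 1 → {p3}.
p4 on 1 → {p8}.
p6 on 1 → {p10}.
p7 on 1 → {p6}.
No 1-transition from p8.
Union after reading 1: {p3, p6, p8, p10}.
Now take the epsilon-closure:
From p8 via epsilon: add p4.
From p4 via epsilon: add p7.
From p7 via epsilon: add p1.
No new states can be added; the closed set is {p1, p3, p4, p6, p7, p8, p10}.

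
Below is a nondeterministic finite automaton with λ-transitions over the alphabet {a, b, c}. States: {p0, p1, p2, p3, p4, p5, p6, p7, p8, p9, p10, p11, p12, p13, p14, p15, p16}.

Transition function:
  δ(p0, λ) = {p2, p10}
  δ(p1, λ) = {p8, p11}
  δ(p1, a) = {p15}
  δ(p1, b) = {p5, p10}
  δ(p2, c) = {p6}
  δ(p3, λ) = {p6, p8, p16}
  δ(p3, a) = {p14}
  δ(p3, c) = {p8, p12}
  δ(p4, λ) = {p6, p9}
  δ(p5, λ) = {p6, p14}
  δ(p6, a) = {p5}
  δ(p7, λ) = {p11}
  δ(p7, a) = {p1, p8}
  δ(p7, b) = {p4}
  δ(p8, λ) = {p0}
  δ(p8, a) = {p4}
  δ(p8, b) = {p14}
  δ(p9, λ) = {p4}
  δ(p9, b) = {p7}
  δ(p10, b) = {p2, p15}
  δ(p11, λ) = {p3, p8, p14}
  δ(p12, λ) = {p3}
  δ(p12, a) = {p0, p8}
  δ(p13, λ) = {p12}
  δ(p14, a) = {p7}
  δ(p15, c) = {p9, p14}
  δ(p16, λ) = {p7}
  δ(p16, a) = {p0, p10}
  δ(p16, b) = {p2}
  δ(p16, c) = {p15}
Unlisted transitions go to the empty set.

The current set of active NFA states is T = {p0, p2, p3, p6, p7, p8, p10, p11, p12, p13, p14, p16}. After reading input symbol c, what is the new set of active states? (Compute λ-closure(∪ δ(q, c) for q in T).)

p2 on c → {p6}.
p3 on c → {p8, p12}.
p16 on c → {p15}.
No c-transition from p0, p6, p7, p8, p10, p11, p12, p13, p14.
Union after reading c: {p6, p8, p12, p15}.
Now take the λ-closure:
From p8 via λ: add p0.
From p12 via λ: add p3.
From p0 via λ: add p2, p10.
From p3 via λ: add p16.
From p16 via λ: add p7.
From p7 via λ: add p11.
From p11 via λ: add p14.
No new states can be added; the closed set is {p0, p2, p3, p6, p7, p8, p10, p11, p12, p14, p15, p16}.

{p0, p2, p3, p6, p7, p8, p10, p11, p12, p14, p15, p16}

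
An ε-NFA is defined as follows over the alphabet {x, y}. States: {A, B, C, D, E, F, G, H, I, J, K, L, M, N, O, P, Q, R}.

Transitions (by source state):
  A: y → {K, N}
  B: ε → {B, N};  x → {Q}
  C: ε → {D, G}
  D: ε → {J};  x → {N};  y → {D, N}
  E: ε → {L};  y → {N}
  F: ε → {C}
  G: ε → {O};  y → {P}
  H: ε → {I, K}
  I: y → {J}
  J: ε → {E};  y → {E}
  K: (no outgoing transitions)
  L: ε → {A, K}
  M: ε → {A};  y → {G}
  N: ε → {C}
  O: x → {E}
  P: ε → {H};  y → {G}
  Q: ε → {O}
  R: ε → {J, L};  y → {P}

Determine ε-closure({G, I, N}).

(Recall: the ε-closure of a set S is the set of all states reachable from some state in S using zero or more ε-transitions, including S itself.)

{A, C, D, E, G, I, J, K, L, N, O}

Start with {G, I, N}.
From G via ε: add O.
From N via ε: add C.
From C via ε: add D.
From D via ε: add J.
From J via ε: add E.
From E via ε: add L.
From L via ε: add A, K.
No new states can be added; the closed set is {A, C, D, E, G, I, J, K, L, N, O}.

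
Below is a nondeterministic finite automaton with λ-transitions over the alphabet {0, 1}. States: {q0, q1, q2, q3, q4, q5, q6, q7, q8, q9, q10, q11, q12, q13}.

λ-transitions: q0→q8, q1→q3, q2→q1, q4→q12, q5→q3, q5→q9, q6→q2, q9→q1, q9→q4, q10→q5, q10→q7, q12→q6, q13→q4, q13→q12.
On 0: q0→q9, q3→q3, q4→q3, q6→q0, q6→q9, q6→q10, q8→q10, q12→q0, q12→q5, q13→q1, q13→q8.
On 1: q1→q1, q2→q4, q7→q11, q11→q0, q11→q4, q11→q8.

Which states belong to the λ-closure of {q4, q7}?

Start with {q4, q7}.
From q4 via λ: add q12.
From q12 via λ: add q6.
From q6 via λ: add q2.
From q2 via λ: add q1.
From q1 via λ: add q3.
No new states can be added; the closed set is {q1, q2, q3, q4, q6, q7, q12}.

{q1, q2, q3, q4, q6, q7, q12}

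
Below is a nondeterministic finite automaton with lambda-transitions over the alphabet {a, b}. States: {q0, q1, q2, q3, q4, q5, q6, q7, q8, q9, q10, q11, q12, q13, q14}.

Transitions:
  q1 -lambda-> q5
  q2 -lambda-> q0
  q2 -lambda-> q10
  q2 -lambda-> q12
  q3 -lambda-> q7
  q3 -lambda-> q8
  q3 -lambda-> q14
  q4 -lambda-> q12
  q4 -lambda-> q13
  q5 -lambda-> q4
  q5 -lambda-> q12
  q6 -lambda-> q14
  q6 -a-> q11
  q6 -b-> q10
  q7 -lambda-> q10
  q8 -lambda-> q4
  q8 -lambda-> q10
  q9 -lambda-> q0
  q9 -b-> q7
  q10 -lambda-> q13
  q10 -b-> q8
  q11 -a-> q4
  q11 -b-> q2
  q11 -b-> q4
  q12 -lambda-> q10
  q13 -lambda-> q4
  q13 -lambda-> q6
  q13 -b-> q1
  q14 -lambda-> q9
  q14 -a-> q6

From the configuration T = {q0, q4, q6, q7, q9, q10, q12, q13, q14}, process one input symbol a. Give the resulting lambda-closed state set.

{q0, q6, q9, q11, q14}

q6 on a → {q11}.
q14 on a → {q6}.
No a-transition from q0, q4, q7, q9, q10, q12, q13.
Union after reading a: {q6, q11}.
Now take the lambda-closure:
From q6 via lambda: add q14.
From q14 via lambda: add q9.
From q9 via lambda: add q0.
No new states can be added; the closed set is {q0, q6, q9, q11, q14}.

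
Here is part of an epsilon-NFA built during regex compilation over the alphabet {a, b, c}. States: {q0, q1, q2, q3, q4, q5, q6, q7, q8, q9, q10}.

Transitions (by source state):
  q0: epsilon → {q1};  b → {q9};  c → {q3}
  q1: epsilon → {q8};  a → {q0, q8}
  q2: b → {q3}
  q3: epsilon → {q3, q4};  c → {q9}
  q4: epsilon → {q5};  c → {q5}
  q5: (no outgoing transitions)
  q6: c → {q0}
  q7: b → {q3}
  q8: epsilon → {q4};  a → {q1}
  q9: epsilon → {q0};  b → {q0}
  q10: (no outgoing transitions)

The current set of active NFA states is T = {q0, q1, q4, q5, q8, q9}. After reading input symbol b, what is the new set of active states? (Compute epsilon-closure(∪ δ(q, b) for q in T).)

q0 on b → {q9}.
q9 on b → {q0}.
No b-transition from q1, q4, q5, q8.
Union after reading b: {q0, q9}.
Now take the epsilon-closure:
From q0 via epsilon: add q1.
From q1 via epsilon: add q8.
From q8 via epsilon: add q4.
From q4 via epsilon: add q5.
No new states can be added; the closed set is {q0, q1, q4, q5, q8, q9}.

{q0, q1, q4, q5, q8, q9}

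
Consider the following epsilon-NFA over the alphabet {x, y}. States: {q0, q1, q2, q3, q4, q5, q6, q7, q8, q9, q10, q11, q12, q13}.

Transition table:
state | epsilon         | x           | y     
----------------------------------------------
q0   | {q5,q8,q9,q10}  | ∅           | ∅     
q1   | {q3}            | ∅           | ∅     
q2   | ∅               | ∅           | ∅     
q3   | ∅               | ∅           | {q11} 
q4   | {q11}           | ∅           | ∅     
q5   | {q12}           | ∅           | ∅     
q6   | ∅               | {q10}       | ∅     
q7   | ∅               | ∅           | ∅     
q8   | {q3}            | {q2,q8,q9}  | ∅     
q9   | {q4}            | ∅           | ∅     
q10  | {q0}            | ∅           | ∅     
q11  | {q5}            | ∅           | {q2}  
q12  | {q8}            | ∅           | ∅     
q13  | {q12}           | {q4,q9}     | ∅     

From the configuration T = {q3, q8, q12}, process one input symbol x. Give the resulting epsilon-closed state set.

{q2, q3, q4, q5, q8, q9, q11, q12}

q8 on x → {q2, q8, q9}.
No x-transition from q3, q12.
Union after reading x: {q2, q8, q9}.
Now take the epsilon-closure:
From q8 via epsilon: add q3.
From q9 via epsilon: add q4.
From q4 via epsilon: add q11.
From q11 via epsilon: add q5.
From q5 via epsilon: add q12.
No new states can be added; the closed set is {q2, q3, q4, q5, q8, q9, q11, q12}.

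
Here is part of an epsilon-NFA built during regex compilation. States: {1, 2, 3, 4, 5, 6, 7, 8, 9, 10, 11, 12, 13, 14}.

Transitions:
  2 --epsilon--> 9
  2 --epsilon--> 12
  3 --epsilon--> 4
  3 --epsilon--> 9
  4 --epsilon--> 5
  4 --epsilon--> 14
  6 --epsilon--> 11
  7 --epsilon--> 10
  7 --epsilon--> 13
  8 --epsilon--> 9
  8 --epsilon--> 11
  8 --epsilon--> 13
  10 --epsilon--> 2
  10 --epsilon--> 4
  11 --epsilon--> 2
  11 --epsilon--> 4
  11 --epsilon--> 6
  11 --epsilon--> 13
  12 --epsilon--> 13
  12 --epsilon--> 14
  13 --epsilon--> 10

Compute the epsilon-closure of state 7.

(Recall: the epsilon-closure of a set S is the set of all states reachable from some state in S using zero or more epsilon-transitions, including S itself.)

{2, 4, 5, 7, 9, 10, 12, 13, 14}

Start with {7}.
From 7 via epsilon: add 10, 13.
From 10 via epsilon: add 2, 4.
From 2 via epsilon: add 9, 12.
From 4 via epsilon: add 5, 14.
No new states can be added; the closed set is {2, 4, 5, 7, 9, 10, 12, 13, 14}.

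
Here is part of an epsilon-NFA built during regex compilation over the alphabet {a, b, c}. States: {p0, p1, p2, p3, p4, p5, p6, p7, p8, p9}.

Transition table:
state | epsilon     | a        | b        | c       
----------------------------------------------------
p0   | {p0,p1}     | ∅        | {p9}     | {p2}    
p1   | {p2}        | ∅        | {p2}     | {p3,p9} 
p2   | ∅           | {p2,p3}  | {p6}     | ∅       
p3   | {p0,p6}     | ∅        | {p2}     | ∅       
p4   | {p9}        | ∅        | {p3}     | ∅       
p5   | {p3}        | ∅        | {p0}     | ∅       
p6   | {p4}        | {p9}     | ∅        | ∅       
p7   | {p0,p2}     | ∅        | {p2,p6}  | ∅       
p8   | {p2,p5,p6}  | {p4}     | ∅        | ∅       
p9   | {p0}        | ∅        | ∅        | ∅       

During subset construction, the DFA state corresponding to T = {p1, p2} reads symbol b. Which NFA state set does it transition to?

{p0, p1, p2, p4, p6, p9}

p1 on b → {p2}.
p2 on b → {p6}.
Union after reading b: {p2, p6}.
Now take the epsilon-closure:
From p6 via epsilon: add p4.
From p4 via epsilon: add p9.
From p9 via epsilon: add p0.
From p0 via epsilon: add p1.
No new states can be added; the closed set is {p0, p1, p2, p4, p6, p9}.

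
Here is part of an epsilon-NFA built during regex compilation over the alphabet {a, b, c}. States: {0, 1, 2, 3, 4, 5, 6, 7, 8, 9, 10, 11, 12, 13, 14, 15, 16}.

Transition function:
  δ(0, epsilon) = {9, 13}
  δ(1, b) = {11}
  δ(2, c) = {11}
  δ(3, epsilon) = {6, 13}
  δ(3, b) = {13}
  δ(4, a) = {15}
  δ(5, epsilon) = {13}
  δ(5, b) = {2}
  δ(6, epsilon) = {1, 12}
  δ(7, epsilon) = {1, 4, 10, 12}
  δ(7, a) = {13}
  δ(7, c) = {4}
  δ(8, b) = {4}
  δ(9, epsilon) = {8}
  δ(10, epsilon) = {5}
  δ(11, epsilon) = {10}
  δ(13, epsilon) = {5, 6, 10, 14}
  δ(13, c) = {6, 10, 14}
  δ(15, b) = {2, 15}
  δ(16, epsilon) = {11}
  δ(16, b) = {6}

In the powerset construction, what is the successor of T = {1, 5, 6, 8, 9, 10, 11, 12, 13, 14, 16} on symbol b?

1 on b → {11}.
5 on b → {2}.
8 on b → {4}.
16 on b → {6}.
No b-transition from 6, 9, 10, 11, 12, 13, 14.
Union after reading b: {2, 4, 6, 11}.
Now take the epsilon-closure:
From 6 via epsilon: add 1, 12.
From 11 via epsilon: add 10.
From 10 via epsilon: add 5.
From 5 via epsilon: add 13.
From 13 via epsilon: add 14.
No new states can be added; the closed set is {1, 2, 4, 5, 6, 10, 11, 12, 13, 14}.

{1, 2, 4, 5, 6, 10, 11, 12, 13, 14}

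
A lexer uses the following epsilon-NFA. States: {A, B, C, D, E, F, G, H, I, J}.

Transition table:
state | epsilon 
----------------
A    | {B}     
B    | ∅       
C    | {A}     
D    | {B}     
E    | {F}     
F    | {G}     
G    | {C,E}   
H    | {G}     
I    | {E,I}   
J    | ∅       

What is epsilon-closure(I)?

Start with {I}.
From I via epsilon: add E.
From E via epsilon: add F.
From F via epsilon: add G.
From G via epsilon: add C.
From C via epsilon: add A.
From A via epsilon: add B.
No new states can be added; the closed set is {A, B, C, E, F, G, I}.

{A, B, C, E, F, G, I}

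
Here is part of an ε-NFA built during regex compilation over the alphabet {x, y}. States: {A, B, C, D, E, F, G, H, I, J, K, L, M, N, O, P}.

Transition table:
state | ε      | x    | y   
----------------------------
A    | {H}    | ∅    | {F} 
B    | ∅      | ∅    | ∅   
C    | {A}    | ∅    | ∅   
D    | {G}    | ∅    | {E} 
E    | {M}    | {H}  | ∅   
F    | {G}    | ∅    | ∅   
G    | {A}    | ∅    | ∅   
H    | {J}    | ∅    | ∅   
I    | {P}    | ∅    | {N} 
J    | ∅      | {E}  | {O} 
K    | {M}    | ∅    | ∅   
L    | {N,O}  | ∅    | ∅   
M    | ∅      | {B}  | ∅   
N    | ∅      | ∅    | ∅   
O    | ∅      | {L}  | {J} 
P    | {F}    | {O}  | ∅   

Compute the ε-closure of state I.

{A, F, G, H, I, J, P}

Start with {I}.
From I via ε: add P.
From P via ε: add F.
From F via ε: add G.
From G via ε: add A.
From A via ε: add H.
From H via ε: add J.
No new states can be added; the closed set is {A, F, G, H, I, J, P}.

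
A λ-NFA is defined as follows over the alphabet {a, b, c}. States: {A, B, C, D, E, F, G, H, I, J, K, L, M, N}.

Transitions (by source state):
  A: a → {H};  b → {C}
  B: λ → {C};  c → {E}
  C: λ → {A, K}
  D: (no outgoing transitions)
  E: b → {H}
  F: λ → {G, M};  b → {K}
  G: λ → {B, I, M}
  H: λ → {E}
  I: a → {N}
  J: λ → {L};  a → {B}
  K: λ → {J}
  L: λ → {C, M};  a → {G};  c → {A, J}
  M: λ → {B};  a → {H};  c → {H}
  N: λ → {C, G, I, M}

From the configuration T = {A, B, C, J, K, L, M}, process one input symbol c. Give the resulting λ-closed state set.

{A, B, C, E, H, J, K, L, M}

B on c → {E}.
L on c → {A, J}.
M on c → {H}.
No c-transition from A, C, J, K.
Union after reading c: {A, E, H, J}.
Now take the λ-closure:
From J via λ: add L.
From L via λ: add C, M.
From C via λ: add K.
From M via λ: add B.
No new states can be added; the closed set is {A, B, C, E, H, J, K, L, M}.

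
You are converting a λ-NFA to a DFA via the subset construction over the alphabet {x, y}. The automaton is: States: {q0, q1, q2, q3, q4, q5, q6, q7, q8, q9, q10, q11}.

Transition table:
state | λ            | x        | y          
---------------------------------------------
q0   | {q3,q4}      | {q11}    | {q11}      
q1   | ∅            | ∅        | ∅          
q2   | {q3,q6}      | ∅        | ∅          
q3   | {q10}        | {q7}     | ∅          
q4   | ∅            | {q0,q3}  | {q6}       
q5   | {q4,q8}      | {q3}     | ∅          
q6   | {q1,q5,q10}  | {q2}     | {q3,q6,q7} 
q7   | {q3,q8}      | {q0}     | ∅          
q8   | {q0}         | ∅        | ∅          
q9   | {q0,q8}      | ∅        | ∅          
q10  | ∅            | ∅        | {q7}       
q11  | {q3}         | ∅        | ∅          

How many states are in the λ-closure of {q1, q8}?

6

Start with {q1, q8}.
From q8 via λ: add q0.
From q0 via λ: add q3, q4.
From q3 via λ: add q10.
λ-closure = {q0, q1, q3, q4, q8, q10}, which has 6 states.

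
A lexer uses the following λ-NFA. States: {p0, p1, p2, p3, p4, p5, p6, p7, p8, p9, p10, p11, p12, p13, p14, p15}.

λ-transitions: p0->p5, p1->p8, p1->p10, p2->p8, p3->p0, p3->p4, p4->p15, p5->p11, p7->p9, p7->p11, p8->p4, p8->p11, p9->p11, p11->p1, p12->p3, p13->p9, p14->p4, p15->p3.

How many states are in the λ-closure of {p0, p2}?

Start with {p0, p2}.
From p0 via λ: add p5.
From p2 via λ: add p8.
From p5 via λ: add p11.
From p8 via λ: add p4.
From p4 via λ: add p15.
From p11 via λ: add p1.
From p1 via λ: add p10.
From p15 via λ: add p3.
λ-closure = {p0, p1, p2, p3, p4, p5, p8, p10, p11, p15}, which has 10 states.

10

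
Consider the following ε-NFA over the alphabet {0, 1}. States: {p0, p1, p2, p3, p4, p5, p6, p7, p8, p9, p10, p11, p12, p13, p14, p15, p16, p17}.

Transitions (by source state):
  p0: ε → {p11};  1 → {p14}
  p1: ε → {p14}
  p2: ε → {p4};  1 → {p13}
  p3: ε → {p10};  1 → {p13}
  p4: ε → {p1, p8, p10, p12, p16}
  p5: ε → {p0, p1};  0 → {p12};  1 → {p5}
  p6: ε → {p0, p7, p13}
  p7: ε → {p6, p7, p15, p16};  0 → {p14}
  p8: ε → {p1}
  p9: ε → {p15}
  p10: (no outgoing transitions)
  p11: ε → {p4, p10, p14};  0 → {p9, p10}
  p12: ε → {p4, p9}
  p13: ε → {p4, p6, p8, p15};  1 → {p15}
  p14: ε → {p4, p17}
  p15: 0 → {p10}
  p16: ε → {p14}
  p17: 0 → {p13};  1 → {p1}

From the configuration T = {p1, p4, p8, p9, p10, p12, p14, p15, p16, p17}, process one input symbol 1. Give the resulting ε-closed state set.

{p1, p4, p8, p9, p10, p12, p14, p15, p16, p17}

p17 on 1 → {p1}.
No 1-transition from p1, p4, p8, p9, p10, p12, p14, p15, p16.
Union after reading 1: {p1}.
Now take the ε-closure:
From p1 via ε: add p14.
From p14 via ε: add p4, p17.
From p4 via ε: add p8, p10, p12, p16.
From p12 via ε: add p9.
From p9 via ε: add p15.
No new states can be added; the closed set is {p1, p4, p8, p9, p10, p12, p14, p15, p16, p17}.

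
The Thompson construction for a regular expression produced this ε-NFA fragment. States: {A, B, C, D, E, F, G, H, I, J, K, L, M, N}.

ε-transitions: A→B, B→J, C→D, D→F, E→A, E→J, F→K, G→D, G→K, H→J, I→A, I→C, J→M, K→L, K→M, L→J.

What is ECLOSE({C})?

Start with {C}.
From C via ε: add D.
From D via ε: add F.
From F via ε: add K.
From K via ε: add L, M.
From L via ε: add J.
No new states can be added; the closed set is {C, D, F, J, K, L, M}.

{C, D, F, J, K, L, M}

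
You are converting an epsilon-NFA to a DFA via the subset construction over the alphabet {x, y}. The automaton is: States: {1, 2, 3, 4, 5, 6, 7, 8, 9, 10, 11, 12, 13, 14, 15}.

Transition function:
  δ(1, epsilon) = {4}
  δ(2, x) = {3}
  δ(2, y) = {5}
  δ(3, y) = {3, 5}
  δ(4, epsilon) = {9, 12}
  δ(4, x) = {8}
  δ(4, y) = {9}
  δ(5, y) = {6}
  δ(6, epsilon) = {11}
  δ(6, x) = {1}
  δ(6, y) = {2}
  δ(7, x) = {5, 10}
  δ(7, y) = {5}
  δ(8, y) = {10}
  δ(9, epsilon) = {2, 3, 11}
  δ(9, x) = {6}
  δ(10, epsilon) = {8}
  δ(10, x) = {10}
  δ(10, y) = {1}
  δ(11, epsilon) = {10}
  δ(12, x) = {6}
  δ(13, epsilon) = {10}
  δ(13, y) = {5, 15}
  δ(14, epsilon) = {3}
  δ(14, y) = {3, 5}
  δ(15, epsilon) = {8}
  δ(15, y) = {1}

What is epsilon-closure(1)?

{1, 2, 3, 4, 8, 9, 10, 11, 12}

Start with {1}.
From 1 via epsilon: add 4.
From 4 via epsilon: add 9, 12.
From 9 via epsilon: add 2, 3, 11.
From 11 via epsilon: add 10.
From 10 via epsilon: add 8.
No new states can be added; the closed set is {1, 2, 3, 4, 8, 9, 10, 11, 12}.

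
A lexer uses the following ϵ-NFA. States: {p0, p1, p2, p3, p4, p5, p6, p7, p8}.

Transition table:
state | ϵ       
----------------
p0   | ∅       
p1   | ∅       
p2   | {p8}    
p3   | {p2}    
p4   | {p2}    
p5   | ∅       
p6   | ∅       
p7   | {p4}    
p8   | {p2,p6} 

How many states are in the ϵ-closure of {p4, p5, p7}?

6

Start with {p4, p5, p7}.
From p4 via ϵ: add p2.
From p2 via ϵ: add p8.
From p8 via ϵ: add p6.
ϵ-closure = {p2, p4, p5, p6, p7, p8}, which has 6 states.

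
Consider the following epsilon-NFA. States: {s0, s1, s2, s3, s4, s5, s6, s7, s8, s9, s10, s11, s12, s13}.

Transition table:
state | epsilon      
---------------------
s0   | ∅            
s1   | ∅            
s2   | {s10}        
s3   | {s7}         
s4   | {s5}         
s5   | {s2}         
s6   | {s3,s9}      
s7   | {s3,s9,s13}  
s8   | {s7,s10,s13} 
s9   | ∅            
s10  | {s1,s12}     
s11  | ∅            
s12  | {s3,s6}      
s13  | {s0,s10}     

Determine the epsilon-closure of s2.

Start with {s2}.
From s2 via epsilon: add s10.
From s10 via epsilon: add s1, s12.
From s12 via epsilon: add s3, s6.
From s3 via epsilon: add s7.
From s6 via epsilon: add s9.
From s7 via epsilon: add s13.
From s13 via epsilon: add s0.
No new states can be added; the closed set is {s0, s1, s2, s3, s6, s7, s9, s10, s12, s13}.

{s0, s1, s2, s3, s6, s7, s9, s10, s12, s13}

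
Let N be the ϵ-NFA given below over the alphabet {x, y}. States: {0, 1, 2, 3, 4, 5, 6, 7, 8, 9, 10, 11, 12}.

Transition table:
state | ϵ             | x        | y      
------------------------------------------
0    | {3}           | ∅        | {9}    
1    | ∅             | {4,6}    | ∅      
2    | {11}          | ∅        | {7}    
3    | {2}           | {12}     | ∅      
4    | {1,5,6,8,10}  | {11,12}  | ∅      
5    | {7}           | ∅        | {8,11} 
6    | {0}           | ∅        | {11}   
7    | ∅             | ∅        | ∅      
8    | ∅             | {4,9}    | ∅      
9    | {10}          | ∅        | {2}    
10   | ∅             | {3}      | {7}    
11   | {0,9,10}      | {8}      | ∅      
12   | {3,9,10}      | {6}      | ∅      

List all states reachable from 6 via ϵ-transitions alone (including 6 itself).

Start with {6}.
From 6 via ϵ: add 0.
From 0 via ϵ: add 3.
From 3 via ϵ: add 2.
From 2 via ϵ: add 11.
From 11 via ϵ: add 9, 10.
No new states can be added; the closed set is {0, 2, 3, 6, 9, 10, 11}.

{0, 2, 3, 6, 9, 10, 11}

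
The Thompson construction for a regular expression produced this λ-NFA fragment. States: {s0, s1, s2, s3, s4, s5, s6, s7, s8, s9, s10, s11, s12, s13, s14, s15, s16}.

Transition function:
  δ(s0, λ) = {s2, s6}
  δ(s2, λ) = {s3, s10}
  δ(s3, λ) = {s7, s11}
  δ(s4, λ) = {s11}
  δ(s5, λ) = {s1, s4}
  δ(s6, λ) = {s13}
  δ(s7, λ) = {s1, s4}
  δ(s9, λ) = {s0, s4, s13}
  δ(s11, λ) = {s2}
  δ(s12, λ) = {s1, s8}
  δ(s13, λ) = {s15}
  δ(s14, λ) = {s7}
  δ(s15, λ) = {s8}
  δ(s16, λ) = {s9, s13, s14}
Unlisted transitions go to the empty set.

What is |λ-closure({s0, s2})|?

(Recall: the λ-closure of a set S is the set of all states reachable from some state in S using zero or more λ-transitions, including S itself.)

Start with {s0, s2}.
From s0 via λ: add s6.
From s2 via λ: add s3, s10.
From s3 via λ: add s7, s11.
From s6 via λ: add s13.
From s7 via λ: add s1, s4.
From s13 via λ: add s15.
From s15 via λ: add s8.
λ-closure = {s0, s1, s2, s3, s4, s6, s7, s8, s10, s11, s13, s15}, which has 12 states.

12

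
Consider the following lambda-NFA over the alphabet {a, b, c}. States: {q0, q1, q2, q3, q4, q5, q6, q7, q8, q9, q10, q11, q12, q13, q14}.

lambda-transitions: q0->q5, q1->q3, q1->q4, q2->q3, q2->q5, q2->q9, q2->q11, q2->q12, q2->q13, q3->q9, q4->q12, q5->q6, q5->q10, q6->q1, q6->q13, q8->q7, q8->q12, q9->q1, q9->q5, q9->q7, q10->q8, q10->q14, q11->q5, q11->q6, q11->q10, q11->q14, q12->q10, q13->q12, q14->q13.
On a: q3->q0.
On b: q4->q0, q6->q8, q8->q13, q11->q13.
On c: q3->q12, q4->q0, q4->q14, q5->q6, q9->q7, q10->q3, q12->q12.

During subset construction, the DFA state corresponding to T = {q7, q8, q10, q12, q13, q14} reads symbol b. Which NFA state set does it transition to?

{q7, q8, q10, q12, q13, q14}

q8 on b → {q13}.
No b-transition from q7, q10, q12, q13, q14.
Union after reading b: {q13}.
Now take the lambda-closure:
From q13 via lambda: add q12.
From q12 via lambda: add q10.
From q10 via lambda: add q8, q14.
From q8 via lambda: add q7.
No new states can be added; the closed set is {q7, q8, q10, q12, q13, q14}.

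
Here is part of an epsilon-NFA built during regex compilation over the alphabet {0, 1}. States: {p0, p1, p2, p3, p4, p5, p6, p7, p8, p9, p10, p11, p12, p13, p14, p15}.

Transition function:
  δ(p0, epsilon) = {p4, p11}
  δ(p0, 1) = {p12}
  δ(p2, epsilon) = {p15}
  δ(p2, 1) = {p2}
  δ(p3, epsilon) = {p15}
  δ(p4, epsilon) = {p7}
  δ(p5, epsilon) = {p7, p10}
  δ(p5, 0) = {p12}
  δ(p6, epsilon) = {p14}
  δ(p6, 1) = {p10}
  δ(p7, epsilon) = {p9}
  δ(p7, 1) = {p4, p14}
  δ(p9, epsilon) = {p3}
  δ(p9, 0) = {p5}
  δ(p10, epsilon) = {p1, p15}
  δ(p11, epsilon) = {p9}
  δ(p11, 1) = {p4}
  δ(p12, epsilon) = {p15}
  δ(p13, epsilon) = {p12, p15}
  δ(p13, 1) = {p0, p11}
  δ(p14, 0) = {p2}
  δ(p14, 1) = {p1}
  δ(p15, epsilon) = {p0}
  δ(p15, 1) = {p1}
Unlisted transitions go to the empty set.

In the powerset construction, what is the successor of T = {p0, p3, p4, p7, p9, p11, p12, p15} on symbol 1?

{p0, p1, p3, p4, p7, p9, p11, p12, p14, p15}

p0 on 1 → {p12}.
p7 on 1 → {p4, p14}.
p11 on 1 → {p4}.
p15 on 1 → {p1}.
No 1-transition from p3, p4, p9, p12.
Union after reading 1: {p1, p4, p12, p14}.
Now take the epsilon-closure:
From p4 via epsilon: add p7.
From p12 via epsilon: add p15.
From p7 via epsilon: add p9.
From p15 via epsilon: add p0.
From p0 via epsilon: add p11.
From p9 via epsilon: add p3.
No new states can be added; the closed set is {p0, p1, p3, p4, p7, p9, p11, p12, p14, p15}.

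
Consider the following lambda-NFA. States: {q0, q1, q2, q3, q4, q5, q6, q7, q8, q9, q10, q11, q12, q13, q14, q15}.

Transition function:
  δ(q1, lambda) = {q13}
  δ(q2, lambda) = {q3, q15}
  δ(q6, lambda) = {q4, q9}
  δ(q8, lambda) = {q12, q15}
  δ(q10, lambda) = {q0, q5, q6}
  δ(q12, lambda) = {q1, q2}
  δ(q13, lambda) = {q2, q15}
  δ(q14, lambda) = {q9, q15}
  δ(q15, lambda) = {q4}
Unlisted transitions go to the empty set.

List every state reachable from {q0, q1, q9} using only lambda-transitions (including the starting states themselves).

{q0, q1, q2, q3, q4, q9, q13, q15}

Start with {q0, q1, q9}.
From q1 via lambda: add q13.
From q13 via lambda: add q2, q15.
From q2 via lambda: add q3.
From q15 via lambda: add q4.
No new states can be added; the closed set is {q0, q1, q2, q3, q4, q9, q13, q15}.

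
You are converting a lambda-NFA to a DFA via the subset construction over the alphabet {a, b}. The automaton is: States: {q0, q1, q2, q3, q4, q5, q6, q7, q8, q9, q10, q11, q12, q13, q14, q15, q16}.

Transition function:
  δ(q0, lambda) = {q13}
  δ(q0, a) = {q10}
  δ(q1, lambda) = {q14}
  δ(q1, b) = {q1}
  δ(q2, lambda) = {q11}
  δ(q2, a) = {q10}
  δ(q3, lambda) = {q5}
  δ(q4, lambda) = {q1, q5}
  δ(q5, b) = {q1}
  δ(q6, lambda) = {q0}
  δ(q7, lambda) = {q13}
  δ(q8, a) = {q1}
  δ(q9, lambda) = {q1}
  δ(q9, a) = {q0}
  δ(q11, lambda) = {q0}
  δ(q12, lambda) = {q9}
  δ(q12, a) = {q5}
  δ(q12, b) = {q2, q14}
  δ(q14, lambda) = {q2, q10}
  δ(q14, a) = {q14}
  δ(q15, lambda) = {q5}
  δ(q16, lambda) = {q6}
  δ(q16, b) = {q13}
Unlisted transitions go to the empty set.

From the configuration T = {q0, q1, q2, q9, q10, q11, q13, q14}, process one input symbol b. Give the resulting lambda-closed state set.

q1 on b → {q1}.
No b-transition from q0, q2, q9, q10, q11, q13, q14.
Union after reading b: {q1}.
Now take the lambda-closure:
From q1 via lambda: add q14.
From q14 via lambda: add q2, q10.
From q2 via lambda: add q11.
From q11 via lambda: add q0.
From q0 via lambda: add q13.
No new states can be added; the closed set is {q0, q1, q2, q10, q11, q13, q14}.

{q0, q1, q2, q10, q11, q13, q14}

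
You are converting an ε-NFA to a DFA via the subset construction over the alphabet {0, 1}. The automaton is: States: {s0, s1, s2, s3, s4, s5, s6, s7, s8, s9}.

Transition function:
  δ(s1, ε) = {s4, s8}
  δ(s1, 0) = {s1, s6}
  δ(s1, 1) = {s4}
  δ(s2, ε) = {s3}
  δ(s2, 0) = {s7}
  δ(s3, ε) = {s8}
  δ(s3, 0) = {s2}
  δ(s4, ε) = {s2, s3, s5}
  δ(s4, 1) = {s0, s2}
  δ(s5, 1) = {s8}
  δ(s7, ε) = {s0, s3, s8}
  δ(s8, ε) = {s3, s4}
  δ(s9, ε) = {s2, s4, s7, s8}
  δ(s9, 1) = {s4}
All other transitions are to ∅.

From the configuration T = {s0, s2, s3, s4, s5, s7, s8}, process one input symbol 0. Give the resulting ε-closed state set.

{s0, s2, s3, s4, s5, s7, s8}

s2 on 0 → {s7}.
s3 on 0 → {s2}.
No 0-transition from s0, s4, s5, s7, s8.
Union after reading 0: {s2, s7}.
Now take the ε-closure:
From s2 via ε: add s3.
From s7 via ε: add s0, s8.
From s8 via ε: add s4.
From s4 via ε: add s5.
No new states can be added; the closed set is {s0, s2, s3, s4, s5, s7, s8}.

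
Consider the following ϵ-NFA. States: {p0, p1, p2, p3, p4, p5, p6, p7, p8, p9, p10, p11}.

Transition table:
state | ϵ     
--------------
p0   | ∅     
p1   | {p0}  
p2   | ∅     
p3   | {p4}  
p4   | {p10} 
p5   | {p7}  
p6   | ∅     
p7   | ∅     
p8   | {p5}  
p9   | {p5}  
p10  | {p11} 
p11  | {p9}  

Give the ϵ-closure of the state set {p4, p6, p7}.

Start with {p4, p6, p7}.
From p4 via ϵ: add p10.
From p10 via ϵ: add p11.
From p11 via ϵ: add p9.
From p9 via ϵ: add p5.
No new states can be added; the closed set is {p4, p5, p6, p7, p9, p10, p11}.

{p4, p5, p6, p7, p9, p10, p11}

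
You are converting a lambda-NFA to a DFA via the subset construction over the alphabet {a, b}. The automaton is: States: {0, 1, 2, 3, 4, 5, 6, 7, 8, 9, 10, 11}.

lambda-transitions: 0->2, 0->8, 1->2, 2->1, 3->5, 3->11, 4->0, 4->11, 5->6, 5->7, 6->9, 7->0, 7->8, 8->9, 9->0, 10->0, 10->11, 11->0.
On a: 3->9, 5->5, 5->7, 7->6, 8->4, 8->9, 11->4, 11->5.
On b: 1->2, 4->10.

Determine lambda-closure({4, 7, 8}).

Start with {4, 7, 8}.
From 4 via lambda: add 0, 11.
From 8 via lambda: add 9.
From 0 via lambda: add 2.
From 2 via lambda: add 1.
No new states can be added; the closed set is {0, 1, 2, 4, 7, 8, 9, 11}.

{0, 1, 2, 4, 7, 8, 9, 11}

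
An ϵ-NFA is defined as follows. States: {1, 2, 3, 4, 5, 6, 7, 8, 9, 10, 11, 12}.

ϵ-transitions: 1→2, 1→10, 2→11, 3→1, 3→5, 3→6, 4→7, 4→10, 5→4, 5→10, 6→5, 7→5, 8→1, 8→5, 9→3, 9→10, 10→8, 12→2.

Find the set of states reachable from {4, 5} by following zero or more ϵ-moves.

Start with {4, 5}.
From 4 via ϵ: add 7, 10.
From 10 via ϵ: add 8.
From 8 via ϵ: add 1.
From 1 via ϵ: add 2.
From 2 via ϵ: add 11.
No new states can be added; the closed set is {1, 2, 4, 5, 7, 8, 10, 11}.

{1, 2, 4, 5, 7, 8, 10, 11}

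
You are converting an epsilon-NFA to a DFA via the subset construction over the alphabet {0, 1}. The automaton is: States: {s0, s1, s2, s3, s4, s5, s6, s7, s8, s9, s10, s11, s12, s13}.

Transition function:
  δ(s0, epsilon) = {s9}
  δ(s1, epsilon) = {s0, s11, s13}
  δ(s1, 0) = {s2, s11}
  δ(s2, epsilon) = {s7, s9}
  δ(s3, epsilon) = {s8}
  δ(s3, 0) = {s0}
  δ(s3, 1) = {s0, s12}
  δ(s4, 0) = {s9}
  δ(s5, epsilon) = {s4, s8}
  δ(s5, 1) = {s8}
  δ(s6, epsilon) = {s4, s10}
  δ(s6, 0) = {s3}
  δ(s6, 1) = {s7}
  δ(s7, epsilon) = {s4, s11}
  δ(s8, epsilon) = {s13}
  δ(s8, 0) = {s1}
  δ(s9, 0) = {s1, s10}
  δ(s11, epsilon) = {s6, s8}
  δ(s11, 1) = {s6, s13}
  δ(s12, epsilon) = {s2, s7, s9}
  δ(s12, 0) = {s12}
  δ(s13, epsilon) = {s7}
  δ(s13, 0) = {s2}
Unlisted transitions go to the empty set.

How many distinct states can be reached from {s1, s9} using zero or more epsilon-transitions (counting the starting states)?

10

Start with {s1, s9}.
From s1 via epsilon: add s0, s11, s13.
From s11 via epsilon: add s6, s8.
From s13 via epsilon: add s7.
From s6 via epsilon: add s4, s10.
epsilon-closure = {s0, s1, s4, s6, s7, s8, s9, s10, s11, s13}, which has 10 states.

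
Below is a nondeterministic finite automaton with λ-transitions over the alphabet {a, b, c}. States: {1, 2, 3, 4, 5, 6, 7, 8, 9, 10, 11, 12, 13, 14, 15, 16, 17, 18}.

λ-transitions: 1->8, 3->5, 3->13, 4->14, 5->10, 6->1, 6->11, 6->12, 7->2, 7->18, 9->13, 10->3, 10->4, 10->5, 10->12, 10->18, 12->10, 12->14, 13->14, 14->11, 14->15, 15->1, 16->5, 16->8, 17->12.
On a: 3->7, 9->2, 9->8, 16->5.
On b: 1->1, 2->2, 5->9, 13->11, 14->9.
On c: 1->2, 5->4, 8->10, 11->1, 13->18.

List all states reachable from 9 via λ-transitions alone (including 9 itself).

{1, 8, 9, 11, 13, 14, 15}

Start with {9}.
From 9 via λ: add 13.
From 13 via λ: add 14.
From 14 via λ: add 11, 15.
From 15 via λ: add 1.
From 1 via λ: add 8.
No new states can be added; the closed set is {1, 8, 9, 11, 13, 14, 15}.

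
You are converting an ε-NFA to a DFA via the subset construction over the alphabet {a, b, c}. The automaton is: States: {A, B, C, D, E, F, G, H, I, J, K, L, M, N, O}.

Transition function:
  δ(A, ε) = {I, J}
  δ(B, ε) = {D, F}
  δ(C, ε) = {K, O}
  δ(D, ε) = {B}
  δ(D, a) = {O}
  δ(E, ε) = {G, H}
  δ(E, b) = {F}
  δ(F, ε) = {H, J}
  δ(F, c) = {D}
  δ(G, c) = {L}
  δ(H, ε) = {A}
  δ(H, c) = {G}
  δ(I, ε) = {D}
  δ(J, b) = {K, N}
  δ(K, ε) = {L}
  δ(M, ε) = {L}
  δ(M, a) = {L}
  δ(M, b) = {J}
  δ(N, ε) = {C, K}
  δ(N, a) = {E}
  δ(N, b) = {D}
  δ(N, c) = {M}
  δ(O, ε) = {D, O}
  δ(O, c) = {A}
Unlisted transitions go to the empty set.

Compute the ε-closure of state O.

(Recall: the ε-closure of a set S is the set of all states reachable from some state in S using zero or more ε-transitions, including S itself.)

{A, B, D, F, H, I, J, O}

Start with {O}.
From O via ε: add D.
From D via ε: add B.
From B via ε: add F.
From F via ε: add H, J.
From H via ε: add A.
From A via ε: add I.
No new states can be added; the closed set is {A, B, D, F, H, I, J, O}.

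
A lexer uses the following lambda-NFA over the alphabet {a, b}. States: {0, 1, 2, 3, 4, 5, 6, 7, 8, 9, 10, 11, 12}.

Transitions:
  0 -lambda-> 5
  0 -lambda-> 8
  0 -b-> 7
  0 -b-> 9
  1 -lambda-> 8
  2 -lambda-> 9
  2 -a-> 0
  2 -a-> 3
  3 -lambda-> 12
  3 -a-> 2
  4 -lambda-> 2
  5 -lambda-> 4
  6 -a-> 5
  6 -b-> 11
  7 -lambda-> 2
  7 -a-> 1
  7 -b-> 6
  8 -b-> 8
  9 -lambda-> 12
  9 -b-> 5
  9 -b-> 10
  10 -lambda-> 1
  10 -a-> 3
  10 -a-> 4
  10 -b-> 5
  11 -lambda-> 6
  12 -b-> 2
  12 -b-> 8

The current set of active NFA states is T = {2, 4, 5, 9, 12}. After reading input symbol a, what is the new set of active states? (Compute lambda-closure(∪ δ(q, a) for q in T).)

{0, 2, 3, 4, 5, 8, 9, 12}

2 on a → {0, 3}.
No a-transition from 4, 5, 9, 12.
Union after reading a: {0, 3}.
Now take the lambda-closure:
From 0 via lambda: add 5, 8.
From 3 via lambda: add 12.
From 5 via lambda: add 4.
From 4 via lambda: add 2.
From 2 via lambda: add 9.
No new states can be added; the closed set is {0, 2, 3, 4, 5, 8, 9, 12}.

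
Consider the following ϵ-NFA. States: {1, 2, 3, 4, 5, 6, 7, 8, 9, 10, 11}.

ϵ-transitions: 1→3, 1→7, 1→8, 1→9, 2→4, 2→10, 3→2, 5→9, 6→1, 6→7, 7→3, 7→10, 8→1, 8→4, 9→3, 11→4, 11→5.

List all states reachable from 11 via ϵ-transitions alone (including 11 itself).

Start with {11}.
From 11 via ϵ: add 4, 5.
From 5 via ϵ: add 9.
From 9 via ϵ: add 3.
From 3 via ϵ: add 2.
From 2 via ϵ: add 10.
No new states can be added; the closed set is {2, 3, 4, 5, 9, 10, 11}.

{2, 3, 4, 5, 9, 10, 11}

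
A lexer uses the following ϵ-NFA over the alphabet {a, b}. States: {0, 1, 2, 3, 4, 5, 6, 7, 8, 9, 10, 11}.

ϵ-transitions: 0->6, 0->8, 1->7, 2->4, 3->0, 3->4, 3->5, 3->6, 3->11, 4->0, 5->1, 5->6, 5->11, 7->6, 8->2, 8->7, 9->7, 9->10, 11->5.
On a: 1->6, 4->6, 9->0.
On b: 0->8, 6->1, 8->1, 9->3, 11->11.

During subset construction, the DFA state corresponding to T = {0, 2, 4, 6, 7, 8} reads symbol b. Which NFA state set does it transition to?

0 on b → {8}.
6 on b → {1}.
8 on b → {1}.
No b-transition from 2, 4, 7.
Union after reading b: {1, 8}.
Now take the ϵ-closure:
From 1 via ϵ: add 7.
From 8 via ϵ: add 2.
From 2 via ϵ: add 4.
From 7 via ϵ: add 6.
From 4 via ϵ: add 0.
No new states can be added; the closed set is {0, 1, 2, 4, 6, 7, 8}.

{0, 1, 2, 4, 6, 7, 8}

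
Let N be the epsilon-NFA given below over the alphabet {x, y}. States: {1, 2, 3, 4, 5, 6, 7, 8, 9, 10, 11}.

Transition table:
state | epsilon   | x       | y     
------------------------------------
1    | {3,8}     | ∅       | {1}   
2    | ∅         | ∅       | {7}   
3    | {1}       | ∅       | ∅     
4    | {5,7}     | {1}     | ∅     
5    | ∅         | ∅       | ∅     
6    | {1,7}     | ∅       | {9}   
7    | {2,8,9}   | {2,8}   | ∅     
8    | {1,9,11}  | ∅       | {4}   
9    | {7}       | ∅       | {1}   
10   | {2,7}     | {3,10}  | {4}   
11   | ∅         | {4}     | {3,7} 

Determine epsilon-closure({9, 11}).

Start with {9, 11}.
From 9 via epsilon: add 7.
From 7 via epsilon: add 2, 8.
From 8 via epsilon: add 1.
From 1 via epsilon: add 3.
No new states can be added; the closed set is {1, 2, 3, 7, 8, 9, 11}.

{1, 2, 3, 7, 8, 9, 11}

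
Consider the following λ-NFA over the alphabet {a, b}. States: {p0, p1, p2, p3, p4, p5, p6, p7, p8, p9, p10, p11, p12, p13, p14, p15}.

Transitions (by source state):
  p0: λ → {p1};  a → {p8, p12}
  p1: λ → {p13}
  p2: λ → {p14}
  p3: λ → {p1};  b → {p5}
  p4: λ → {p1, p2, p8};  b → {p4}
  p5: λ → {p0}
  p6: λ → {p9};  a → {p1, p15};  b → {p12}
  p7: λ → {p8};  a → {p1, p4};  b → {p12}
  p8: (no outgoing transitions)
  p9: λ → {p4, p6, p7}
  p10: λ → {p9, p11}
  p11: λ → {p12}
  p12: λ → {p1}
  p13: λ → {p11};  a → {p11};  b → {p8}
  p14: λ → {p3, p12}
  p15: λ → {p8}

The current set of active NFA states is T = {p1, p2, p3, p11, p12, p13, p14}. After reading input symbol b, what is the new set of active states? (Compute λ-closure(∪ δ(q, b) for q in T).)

{p0, p1, p5, p8, p11, p12, p13}

p3 on b → {p5}.
p13 on b → {p8}.
No b-transition from p1, p2, p11, p12, p14.
Union after reading b: {p5, p8}.
Now take the λ-closure:
From p5 via λ: add p0.
From p0 via λ: add p1.
From p1 via λ: add p13.
From p13 via λ: add p11.
From p11 via λ: add p12.
No new states can be added; the closed set is {p0, p1, p5, p8, p11, p12, p13}.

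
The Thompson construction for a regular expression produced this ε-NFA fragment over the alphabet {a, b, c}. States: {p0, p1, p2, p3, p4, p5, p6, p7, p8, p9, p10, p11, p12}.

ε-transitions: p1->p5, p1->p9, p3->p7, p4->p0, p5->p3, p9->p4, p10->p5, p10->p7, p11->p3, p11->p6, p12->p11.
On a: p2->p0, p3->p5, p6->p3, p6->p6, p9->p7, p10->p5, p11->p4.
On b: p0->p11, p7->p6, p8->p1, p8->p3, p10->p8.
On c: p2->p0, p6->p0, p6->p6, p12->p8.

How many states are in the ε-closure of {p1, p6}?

Start with {p1, p6}.
From p1 via ε: add p5, p9.
From p5 via ε: add p3.
From p9 via ε: add p4.
From p3 via ε: add p7.
From p4 via ε: add p0.
ε-closure = {p0, p1, p3, p4, p5, p6, p7, p9}, which has 8 states.

8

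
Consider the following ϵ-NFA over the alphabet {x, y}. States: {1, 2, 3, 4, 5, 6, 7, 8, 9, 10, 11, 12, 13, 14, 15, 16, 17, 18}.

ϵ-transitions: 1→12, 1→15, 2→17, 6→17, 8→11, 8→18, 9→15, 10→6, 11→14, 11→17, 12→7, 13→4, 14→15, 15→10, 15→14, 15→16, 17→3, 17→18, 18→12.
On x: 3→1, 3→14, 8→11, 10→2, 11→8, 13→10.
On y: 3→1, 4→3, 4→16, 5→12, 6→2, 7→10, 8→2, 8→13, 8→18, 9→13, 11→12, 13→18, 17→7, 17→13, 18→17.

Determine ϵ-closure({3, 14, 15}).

{3, 6, 7, 10, 12, 14, 15, 16, 17, 18}

Start with {3, 14, 15}.
From 15 via ϵ: add 10, 16.
From 10 via ϵ: add 6.
From 6 via ϵ: add 17.
From 17 via ϵ: add 18.
From 18 via ϵ: add 12.
From 12 via ϵ: add 7.
No new states can be added; the closed set is {3, 6, 7, 10, 12, 14, 15, 16, 17, 18}.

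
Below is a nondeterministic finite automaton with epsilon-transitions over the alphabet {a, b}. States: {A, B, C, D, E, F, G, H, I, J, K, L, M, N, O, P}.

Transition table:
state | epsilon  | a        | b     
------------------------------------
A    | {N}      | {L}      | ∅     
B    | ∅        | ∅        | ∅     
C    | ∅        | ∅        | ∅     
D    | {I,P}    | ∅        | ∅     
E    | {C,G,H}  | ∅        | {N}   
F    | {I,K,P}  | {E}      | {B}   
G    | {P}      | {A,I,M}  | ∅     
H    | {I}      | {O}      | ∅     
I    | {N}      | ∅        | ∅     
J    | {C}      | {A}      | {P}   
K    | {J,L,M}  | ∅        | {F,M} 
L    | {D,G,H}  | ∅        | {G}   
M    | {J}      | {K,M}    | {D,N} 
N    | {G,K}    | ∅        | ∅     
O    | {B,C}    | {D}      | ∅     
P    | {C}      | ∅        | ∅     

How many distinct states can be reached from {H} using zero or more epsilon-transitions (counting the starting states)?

11

Start with {H}.
From H via epsilon: add I.
From I via epsilon: add N.
From N via epsilon: add G, K.
From G via epsilon: add P.
From K via epsilon: add J, L, M.
From J via epsilon: add C.
From L via epsilon: add D.
epsilon-closure = {C, D, G, H, I, J, K, L, M, N, P}, which has 11 states.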